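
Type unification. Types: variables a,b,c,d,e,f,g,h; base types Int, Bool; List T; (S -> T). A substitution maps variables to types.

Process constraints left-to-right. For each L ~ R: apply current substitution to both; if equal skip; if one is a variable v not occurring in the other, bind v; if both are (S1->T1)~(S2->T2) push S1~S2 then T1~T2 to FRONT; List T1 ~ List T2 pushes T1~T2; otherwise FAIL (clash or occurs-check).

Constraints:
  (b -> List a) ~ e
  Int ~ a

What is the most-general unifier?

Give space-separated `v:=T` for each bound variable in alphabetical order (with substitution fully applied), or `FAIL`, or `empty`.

Answer: a:=Int e:=(b -> List Int)

Derivation:
step 1: unify (b -> List a) ~ e  [subst: {-} | 1 pending]
  bind e := (b -> List a)
step 2: unify Int ~ a  [subst: {e:=(b -> List a)} | 0 pending]
  bind a := Int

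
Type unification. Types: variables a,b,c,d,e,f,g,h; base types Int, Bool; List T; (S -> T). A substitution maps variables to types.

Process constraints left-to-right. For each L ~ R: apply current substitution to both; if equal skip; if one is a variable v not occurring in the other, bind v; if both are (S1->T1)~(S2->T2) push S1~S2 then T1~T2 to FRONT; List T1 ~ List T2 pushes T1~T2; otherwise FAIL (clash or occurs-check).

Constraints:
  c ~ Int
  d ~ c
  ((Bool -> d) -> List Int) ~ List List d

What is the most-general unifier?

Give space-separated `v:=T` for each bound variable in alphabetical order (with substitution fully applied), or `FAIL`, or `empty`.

Answer: FAIL

Derivation:
step 1: unify c ~ Int  [subst: {-} | 2 pending]
  bind c := Int
step 2: unify d ~ Int  [subst: {c:=Int} | 1 pending]
  bind d := Int
step 3: unify ((Bool -> Int) -> List Int) ~ List List Int  [subst: {c:=Int, d:=Int} | 0 pending]
  clash: ((Bool -> Int) -> List Int) vs List List Int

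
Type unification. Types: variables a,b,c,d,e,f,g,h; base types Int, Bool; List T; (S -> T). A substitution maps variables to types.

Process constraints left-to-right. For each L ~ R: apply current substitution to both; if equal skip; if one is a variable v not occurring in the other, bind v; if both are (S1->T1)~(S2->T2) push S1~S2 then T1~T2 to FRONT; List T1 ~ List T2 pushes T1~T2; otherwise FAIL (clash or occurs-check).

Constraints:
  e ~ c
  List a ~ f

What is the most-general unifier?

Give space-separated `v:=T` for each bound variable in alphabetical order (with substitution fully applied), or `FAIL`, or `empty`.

Answer: e:=c f:=List a

Derivation:
step 1: unify e ~ c  [subst: {-} | 1 pending]
  bind e := c
step 2: unify List a ~ f  [subst: {e:=c} | 0 pending]
  bind f := List a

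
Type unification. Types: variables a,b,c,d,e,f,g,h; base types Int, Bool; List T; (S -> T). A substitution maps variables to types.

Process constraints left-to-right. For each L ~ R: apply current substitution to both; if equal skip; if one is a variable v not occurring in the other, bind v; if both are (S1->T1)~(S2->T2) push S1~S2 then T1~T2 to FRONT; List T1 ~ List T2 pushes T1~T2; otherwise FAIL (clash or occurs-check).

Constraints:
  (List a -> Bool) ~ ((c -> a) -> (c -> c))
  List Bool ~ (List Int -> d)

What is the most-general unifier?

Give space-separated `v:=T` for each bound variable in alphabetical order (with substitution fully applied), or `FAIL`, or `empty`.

step 1: unify (List a -> Bool) ~ ((c -> a) -> (c -> c))  [subst: {-} | 1 pending]
  -> decompose arrow: push List a~(c -> a), Bool~(c -> c)
step 2: unify List a ~ (c -> a)  [subst: {-} | 2 pending]
  clash: List a vs (c -> a)

Answer: FAIL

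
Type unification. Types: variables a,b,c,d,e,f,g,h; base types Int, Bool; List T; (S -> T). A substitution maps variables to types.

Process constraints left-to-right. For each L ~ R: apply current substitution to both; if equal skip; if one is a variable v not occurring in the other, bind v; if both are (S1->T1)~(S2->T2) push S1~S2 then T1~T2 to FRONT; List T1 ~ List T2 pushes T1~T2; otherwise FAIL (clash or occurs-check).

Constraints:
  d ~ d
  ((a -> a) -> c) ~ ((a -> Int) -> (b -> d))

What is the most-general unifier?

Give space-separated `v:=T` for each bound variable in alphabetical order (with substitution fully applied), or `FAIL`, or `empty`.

step 1: unify d ~ d  [subst: {-} | 1 pending]
  -> identical, skip
step 2: unify ((a -> a) -> c) ~ ((a -> Int) -> (b -> d))  [subst: {-} | 0 pending]
  -> decompose arrow: push (a -> a)~(a -> Int), c~(b -> d)
step 3: unify (a -> a) ~ (a -> Int)  [subst: {-} | 1 pending]
  -> decompose arrow: push a~a, a~Int
step 4: unify a ~ a  [subst: {-} | 2 pending]
  -> identical, skip
step 5: unify a ~ Int  [subst: {-} | 1 pending]
  bind a := Int
step 6: unify c ~ (b -> d)  [subst: {a:=Int} | 0 pending]
  bind c := (b -> d)

Answer: a:=Int c:=(b -> d)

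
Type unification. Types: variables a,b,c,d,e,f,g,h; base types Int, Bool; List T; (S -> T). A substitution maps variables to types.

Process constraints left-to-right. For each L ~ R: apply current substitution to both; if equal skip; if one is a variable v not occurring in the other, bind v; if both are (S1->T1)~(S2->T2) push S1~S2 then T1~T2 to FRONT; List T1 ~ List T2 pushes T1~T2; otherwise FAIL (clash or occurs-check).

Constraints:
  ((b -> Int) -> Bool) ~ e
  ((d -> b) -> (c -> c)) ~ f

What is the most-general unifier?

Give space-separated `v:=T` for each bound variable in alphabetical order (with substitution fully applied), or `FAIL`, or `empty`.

Answer: e:=((b -> Int) -> Bool) f:=((d -> b) -> (c -> c))

Derivation:
step 1: unify ((b -> Int) -> Bool) ~ e  [subst: {-} | 1 pending]
  bind e := ((b -> Int) -> Bool)
step 2: unify ((d -> b) -> (c -> c)) ~ f  [subst: {e:=((b -> Int) -> Bool)} | 0 pending]
  bind f := ((d -> b) -> (c -> c))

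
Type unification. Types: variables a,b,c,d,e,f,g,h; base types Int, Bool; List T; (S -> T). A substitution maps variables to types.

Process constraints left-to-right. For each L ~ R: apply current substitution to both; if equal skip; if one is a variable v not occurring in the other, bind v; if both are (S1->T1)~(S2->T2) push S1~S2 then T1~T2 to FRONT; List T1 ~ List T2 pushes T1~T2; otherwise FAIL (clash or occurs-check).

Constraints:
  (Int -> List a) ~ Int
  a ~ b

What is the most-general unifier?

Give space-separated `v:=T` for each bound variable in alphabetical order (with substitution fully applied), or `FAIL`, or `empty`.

Answer: FAIL

Derivation:
step 1: unify (Int -> List a) ~ Int  [subst: {-} | 1 pending]
  clash: (Int -> List a) vs Int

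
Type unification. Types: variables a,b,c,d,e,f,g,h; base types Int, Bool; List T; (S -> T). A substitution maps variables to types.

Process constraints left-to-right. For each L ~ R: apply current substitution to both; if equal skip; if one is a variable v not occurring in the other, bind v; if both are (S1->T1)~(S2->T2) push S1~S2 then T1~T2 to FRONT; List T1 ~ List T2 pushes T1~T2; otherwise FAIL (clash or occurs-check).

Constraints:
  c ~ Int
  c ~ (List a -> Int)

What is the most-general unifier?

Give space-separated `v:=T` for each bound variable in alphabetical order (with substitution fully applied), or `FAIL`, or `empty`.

Answer: FAIL

Derivation:
step 1: unify c ~ Int  [subst: {-} | 1 pending]
  bind c := Int
step 2: unify Int ~ (List a -> Int)  [subst: {c:=Int} | 0 pending]
  clash: Int vs (List a -> Int)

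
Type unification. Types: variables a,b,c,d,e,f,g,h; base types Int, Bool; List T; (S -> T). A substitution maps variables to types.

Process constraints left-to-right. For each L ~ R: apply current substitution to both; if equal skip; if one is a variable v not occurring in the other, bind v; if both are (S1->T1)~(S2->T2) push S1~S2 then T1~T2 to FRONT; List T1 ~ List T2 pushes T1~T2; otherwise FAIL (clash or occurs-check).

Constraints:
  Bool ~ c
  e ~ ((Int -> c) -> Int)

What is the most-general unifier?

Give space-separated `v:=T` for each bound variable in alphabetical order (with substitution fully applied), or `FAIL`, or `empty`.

step 1: unify Bool ~ c  [subst: {-} | 1 pending]
  bind c := Bool
step 2: unify e ~ ((Int -> Bool) -> Int)  [subst: {c:=Bool} | 0 pending]
  bind e := ((Int -> Bool) -> Int)

Answer: c:=Bool e:=((Int -> Bool) -> Int)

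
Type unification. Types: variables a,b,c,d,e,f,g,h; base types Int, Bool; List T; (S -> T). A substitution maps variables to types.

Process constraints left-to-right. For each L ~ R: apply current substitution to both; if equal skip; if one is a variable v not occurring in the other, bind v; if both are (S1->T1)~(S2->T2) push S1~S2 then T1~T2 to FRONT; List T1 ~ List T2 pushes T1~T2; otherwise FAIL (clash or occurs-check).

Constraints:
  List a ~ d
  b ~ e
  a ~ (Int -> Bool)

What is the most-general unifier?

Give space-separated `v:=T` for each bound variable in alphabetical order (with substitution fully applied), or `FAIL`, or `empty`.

step 1: unify List a ~ d  [subst: {-} | 2 pending]
  bind d := List a
step 2: unify b ~ e  [subst: {d:=List a} | 1 pending]
  bind b := e
step 3: unify a ~ (Int -> Bool)  [subst: {d:=List a, b:=e} | 0 pending]
  bind a := (Int -> Bool)

Answer: a:=(Int -> Bool) b:=e d:=List (Int -> Bool)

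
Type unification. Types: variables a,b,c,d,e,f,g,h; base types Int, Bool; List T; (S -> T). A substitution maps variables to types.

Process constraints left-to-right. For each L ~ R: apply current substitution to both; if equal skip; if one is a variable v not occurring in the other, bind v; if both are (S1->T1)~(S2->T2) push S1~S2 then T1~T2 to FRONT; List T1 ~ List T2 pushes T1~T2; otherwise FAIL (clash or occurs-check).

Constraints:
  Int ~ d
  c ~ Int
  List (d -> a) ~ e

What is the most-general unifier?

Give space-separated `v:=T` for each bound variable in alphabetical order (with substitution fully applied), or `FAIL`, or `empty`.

step 1: unify Int ~ d  [subst: {-} | 2 pending]
  bind d := Int
step 2: unify c ~ Int  [subst: {d:=Int} | 1 pending]
  bind c := Int
step 3: unify List (Int -> a) ~ e  [subst: {d:=Int, c:=Int} | 0 pending]
  bind e := List (Int -> a)

Answer: c:=Int d:=Int e:=List (Int -> a)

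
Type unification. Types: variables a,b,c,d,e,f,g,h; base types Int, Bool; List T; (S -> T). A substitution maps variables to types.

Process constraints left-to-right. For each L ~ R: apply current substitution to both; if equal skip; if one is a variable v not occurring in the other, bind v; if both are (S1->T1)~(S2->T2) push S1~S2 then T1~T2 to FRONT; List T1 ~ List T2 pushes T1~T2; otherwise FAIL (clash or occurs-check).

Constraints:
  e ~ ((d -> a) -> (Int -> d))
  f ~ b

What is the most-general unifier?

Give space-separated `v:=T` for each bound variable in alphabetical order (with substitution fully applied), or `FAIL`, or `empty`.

Answer: e:=((d -> a) -> (Int -> d)) f:=b

Derivation:
step 1: unify e ~ ((d -> a) -> (Int -> d))  [subst: {-} | 1 pending]
  bind e := ((d -> a) -> (Int -> d))
step 2: unify f ~ b  [subst: {e:=((d -> a) -> (Int -> d))} | 0 pending]
  bind f := b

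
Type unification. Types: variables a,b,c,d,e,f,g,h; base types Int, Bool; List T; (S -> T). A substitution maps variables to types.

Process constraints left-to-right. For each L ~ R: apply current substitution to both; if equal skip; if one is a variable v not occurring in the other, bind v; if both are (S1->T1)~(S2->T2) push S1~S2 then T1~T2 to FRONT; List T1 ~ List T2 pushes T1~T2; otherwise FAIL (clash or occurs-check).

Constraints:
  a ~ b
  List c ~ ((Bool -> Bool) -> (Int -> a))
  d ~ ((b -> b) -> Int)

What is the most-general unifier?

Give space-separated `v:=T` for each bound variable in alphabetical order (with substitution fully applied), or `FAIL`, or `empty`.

Answer: FAIL

Derivation:
step 1: unify a ~ b  [subst: {-} | 2 pending]
  bind a := b
step 2: unify List c ~ ((Bool -> Bool) -> (Int -> b))  [subst: {a:=b} | 1 pending]
  clash: List c vs ((Bool -> Bool) -> (Int -> b))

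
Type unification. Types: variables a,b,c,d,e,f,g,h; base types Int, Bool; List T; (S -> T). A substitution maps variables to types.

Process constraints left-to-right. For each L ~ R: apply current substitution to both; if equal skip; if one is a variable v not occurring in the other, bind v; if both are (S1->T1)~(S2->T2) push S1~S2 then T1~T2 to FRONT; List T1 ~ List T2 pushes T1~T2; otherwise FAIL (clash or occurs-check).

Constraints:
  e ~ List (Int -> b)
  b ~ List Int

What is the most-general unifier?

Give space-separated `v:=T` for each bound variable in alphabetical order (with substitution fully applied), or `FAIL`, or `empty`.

step 1: unify e ~ List (Int -> b)  [subst: {-} | 1 pending]
  bind e := List (Int -> b)
step 2: unify b ~ List Int  [subst: {e:=List (Int -> b)} | 0 pending]
  bind b := List Int

Answer: b:=List Int e:=List (Int -> List Int)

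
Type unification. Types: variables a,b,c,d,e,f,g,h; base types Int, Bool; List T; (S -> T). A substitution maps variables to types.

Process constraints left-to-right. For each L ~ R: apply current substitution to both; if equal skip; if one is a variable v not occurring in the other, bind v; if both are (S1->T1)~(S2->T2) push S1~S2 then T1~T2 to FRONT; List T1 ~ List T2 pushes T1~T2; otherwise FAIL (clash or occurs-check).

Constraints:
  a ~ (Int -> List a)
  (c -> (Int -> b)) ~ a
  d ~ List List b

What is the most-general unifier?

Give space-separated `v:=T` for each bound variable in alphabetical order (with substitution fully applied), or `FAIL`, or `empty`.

Answer: FAIL

Derivation:
step 1: unify a ~ (Int -> List a)  [subst: {-} | 2 pending]
  occurs-check fail: a in (Int -> List a)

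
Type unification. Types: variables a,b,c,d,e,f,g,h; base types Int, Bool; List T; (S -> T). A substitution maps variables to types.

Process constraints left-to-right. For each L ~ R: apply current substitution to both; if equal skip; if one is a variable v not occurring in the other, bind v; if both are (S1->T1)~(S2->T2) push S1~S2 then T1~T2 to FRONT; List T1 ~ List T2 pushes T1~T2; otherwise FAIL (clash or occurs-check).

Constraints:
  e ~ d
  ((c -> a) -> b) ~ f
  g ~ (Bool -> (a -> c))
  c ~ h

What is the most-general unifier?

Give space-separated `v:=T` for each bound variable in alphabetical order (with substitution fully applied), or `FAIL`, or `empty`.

step 1: unify e ~ d  [subst: {-} | 3 pending]
  bind e := d
step 2: unify ((c -> a) -> b) ~ f  [subst: {e:=d} | 2 pending]
  bind f := ((c -> a) -> b)
step 3: unify g ~ (Bool -> (a -> c))  [subst: {e:=d, f:=((c -> a) -> b)} | 1 pending]
  bind g := (Bool -> (a -> c))
step 4: unify c ~ h  [subst: {e:=d, f:=((c -> a) -> b), g:=(Bool -> (a -> c))} | 0 pending]
  bind c := h

Answer: c:=h e:=d f:=((h -> a) -> b) g:=(Bool -> (a -> h))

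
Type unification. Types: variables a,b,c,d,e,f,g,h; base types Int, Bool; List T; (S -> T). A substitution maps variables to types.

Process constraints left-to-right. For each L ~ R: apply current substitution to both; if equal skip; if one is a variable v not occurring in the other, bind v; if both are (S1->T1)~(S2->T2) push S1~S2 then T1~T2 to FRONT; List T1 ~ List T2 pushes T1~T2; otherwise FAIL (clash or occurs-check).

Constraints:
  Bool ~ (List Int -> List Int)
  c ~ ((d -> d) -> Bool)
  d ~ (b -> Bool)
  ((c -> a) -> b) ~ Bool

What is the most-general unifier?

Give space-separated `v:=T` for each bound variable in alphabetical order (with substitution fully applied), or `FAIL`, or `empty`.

Answer: FAIL

Derivation:
step 1: unify Bool ~ (List Int -> List Int)  [subst: {-} | 3 pending]
  clash: Bool vs (List Int -> List Int)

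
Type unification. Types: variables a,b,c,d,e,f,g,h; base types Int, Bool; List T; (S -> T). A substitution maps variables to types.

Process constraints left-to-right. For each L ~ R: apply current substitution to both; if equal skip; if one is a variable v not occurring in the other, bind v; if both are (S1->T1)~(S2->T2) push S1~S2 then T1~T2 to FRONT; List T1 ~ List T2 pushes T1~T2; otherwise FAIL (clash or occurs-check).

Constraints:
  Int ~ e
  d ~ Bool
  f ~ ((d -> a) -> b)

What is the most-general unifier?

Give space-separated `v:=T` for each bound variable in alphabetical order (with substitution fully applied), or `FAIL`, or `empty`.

Answer: d:=Bool e:=Int f:=((Bool -> a) -> b)

Derivation:
step 1: unify Int ~ e  [subst: {-} | 2 pending]
  bind e := Int
step 2: unify d ~ Bool  [subst: {e:=Int} | 1 pending]
  bind d := Bool
step 3: unify f ~ ((Bool -> a) -> b)  [subst: {e:=Int, d:=Bool} | 0 pending]
  bind f := ((Bool -> a) -> b)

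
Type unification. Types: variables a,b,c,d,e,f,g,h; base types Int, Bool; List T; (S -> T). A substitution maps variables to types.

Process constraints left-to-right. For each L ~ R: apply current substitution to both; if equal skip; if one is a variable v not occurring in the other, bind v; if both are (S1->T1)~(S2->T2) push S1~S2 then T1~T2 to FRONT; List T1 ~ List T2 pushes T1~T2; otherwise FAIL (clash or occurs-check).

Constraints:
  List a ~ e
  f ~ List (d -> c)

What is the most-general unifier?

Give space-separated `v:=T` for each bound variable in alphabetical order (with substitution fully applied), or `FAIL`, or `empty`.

Answer: e:=List a f:=List (d -> c)

Derivation:
step 1: unify List a ~ e  [subst: {-} | 1 pending]
  bind e := List a
step 2: unify f ~ List (d -> c)  [subst: {e:=List a} | 0 pending]
  bind f := List (d -> c)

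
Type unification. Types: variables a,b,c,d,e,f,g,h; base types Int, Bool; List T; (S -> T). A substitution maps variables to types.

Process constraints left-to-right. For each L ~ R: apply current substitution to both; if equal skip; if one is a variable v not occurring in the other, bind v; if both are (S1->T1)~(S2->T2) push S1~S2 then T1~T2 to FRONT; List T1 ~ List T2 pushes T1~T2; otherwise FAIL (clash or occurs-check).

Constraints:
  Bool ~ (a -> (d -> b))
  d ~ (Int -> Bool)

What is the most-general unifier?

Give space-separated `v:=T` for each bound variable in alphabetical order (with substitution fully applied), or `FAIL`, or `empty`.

step 1: unify Bool ~ (a -> (d -> b))  [subst: {-} | 1 pending]
  clash: Bool vs (a -> (d -> b))

Answer: FAIL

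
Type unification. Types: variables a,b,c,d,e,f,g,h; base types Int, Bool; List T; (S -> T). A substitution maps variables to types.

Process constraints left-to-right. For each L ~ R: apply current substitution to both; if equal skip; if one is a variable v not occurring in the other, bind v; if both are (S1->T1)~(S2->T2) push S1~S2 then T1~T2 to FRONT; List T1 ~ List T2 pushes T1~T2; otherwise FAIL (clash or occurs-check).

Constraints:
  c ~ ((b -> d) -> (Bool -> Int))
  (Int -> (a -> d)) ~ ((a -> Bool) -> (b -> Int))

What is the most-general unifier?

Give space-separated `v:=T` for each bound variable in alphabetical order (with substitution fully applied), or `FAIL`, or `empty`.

step 1: unify c ~ ((b -> d) -> (Bool -> Int))  [subst: {-} | 1 pending]
  bind c := ((b -> d) -> (Bool -> Int))
step 2: unify (Int -> (a -> d)) ~ ((a -> Bool) -> (b -> Int))  [subst: {c:=((b -> d) -> (Bool -> Int))} | 0 pending]
  -> decompose arrow: push Int~(a -> Bool), (a -> d)~(b -> Int)
step 3: unify Int ~ (a -> Bool)  [subst: {c:=((b -> d) -> (Bool -> Int))} | 1 pending]
  clash: Int vs (a -> Bool)

Answer: FAIL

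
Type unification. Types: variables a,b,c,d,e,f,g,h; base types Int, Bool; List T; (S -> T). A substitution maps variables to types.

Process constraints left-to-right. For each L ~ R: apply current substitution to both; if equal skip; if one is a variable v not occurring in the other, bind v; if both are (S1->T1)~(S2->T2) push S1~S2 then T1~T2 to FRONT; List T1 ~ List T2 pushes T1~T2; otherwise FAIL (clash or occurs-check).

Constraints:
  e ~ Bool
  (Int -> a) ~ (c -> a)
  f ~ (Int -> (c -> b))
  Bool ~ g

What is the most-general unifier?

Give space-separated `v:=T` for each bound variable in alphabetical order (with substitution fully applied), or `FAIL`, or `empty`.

Answer: c:=Int e:=Bool f:=(Int -> (Int -> b)) g:=Bool

Derivation:
step 1: unify e ~ Bool  [subst: {-} | 3 pending]
  bind e := Bool
step 2: unify (Int -> a) ~ (c -> a)  [subst: {e:=Bool} | 2 pending]
  -> decompose arrow: push Int~c, a~a
step 3: unify Int ~ c  [subst: {e:=Bool} | 3 pending]
  bind c := Int
step 4: unify a ~ a  [subst: {e:=Bool, c:=Int} | 2 pending]
  -> identical, skip
step 5: unify f ~ (Int -> (Int -> b))  [subst: {e:=Bool, c:=Int} | 1 pending]
  bind f := (Int -> (Int -> b))
step 6: unify Bool ~ g  [subst: {e:=Bool, c:=Int, f:=(Int -> (Int -> b))} | 0 pending]
  bind g := Bool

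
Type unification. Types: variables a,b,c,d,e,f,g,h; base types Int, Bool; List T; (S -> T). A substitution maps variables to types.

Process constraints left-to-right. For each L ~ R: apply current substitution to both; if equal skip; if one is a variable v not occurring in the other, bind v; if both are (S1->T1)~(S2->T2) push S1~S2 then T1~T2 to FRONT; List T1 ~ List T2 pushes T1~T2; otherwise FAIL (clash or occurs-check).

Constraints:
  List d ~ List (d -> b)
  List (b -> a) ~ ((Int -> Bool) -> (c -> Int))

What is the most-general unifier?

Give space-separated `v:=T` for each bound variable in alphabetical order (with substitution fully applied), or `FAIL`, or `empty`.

Answer: FAIL

Derivation:
step 1: unify List d ~ List (d -> b)  [subst: {-} | 1 pending]
  -> decompose List: push d~(d -> b)
step 2: unify d ~ (d -> b)  [subst: {-} | 1 pending]
  occurs-check fail: d in (d -> b)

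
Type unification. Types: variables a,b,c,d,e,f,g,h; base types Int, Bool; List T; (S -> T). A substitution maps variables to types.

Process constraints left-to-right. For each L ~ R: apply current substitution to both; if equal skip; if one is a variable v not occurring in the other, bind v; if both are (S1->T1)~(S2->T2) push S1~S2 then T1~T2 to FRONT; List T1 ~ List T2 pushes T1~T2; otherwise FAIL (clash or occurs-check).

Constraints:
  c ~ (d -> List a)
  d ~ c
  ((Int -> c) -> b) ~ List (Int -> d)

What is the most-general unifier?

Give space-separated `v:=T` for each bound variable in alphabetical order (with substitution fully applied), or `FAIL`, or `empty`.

step 1: unify c ~ (d -> List a)  [subst: {-} | 2 pending]
  bind c := (d -> List a)
step 2: unify d ~ (d -> List a)  [subst: {c:=(d -> List a)} | 1 pending]
  occurs-check fail: d in (d -> List a)

Answer: FAIL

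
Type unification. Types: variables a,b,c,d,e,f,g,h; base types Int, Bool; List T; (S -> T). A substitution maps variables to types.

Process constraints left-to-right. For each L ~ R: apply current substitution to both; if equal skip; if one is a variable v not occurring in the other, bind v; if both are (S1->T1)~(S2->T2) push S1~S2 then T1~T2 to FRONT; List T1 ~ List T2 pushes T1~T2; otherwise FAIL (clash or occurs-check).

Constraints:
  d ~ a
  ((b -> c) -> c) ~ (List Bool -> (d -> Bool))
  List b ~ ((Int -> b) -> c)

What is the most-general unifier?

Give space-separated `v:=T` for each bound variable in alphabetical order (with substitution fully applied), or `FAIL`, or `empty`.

step 1: unify d ~ a  [subst: {-} | 2 pending]
  bind d := a
step 2: unify ((b -> c) -> c) ~ (List Bool -> (a -> Bool))  [subst: {d:=a} | 1 pending]
  -> decompose arrow: push (b -> c)~List Bool, c~(a -> Bool)
step 3: unify (b -> c) ~ List Bool  [subst: {d:=a} | 2 pending]
  clash: (b -> c) vs List Bool

Answer: FAIL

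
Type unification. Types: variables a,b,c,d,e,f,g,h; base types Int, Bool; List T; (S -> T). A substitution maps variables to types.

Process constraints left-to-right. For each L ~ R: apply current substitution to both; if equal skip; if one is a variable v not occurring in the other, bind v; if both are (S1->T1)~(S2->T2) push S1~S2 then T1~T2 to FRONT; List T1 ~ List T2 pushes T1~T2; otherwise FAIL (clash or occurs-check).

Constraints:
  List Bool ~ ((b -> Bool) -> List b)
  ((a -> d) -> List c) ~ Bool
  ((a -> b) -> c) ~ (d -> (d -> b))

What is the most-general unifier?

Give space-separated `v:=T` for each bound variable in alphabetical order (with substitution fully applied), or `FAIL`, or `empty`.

step 1: unify List Bool ~ ((b -> Bool) -> List b)  [subst: {-} | 2 pending]
  clash: List Bool vs ((b -> Bool) -> List b)

Answer: FAIL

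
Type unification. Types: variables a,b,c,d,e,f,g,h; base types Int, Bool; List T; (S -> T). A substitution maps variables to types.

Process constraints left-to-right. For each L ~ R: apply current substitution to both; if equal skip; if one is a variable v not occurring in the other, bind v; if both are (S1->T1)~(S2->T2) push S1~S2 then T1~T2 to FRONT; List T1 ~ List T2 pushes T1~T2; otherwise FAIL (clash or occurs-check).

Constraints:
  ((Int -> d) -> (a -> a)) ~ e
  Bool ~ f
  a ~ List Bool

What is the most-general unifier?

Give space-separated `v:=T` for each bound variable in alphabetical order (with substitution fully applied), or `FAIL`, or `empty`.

step 1: unify ((Int -> d) -> (a -> a)) ~ e  [subst: {-} | 2 pending]
  bind e := ((Int -> d) -> (a -> a))
step 2: unify Bool ~ f  [subst: {e:=((Int -> d) -> (a -> a))} | 1 pending]
  bind f := Bool
step 3: unify a ~ List Bool  [subst: {e:=((Int -> d) -> (a -> a)), f:=Bool} | 0 pending]
  bind a := List Bool

Answer: a:=List Bool e:=((Int -> d) -> (List Bool -> List Bool)) f:=Bool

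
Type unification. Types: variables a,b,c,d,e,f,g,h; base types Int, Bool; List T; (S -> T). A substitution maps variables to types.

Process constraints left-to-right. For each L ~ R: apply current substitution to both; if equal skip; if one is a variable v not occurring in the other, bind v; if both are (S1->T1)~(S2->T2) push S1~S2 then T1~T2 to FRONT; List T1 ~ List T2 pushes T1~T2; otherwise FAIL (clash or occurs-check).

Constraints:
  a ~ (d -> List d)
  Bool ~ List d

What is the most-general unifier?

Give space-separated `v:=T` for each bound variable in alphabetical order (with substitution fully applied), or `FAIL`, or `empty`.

Answer: FAIL

Derivation:
step 1: unify a ~ (d -> List d)  [subst: {-} | 1 pending]
  bind a := (d -> List d)
step 2: unify Bool ~ List d  [subst: {a:=(d -> List d)} | 0 pending]
  clash: Bool vs List d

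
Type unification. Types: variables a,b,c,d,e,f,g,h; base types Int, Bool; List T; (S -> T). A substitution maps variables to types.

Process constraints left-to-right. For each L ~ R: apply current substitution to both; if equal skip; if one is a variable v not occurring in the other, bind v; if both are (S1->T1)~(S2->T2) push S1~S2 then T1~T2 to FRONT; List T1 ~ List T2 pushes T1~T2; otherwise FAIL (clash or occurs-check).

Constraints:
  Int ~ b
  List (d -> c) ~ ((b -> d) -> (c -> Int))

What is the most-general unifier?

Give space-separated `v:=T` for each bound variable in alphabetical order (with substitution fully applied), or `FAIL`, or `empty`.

step 1: unify Int ~ b  [subst: {-} | 1 pending]
  bind b := Int
step 2: unify List (d -> c) ~ ((Int -> d) -> (c -> Int))  [subst: {b:=Int} | 0 pending]
  clash: List (d -> c) vs ((Int -> d) -> (c -> Int))

Answer: FAIL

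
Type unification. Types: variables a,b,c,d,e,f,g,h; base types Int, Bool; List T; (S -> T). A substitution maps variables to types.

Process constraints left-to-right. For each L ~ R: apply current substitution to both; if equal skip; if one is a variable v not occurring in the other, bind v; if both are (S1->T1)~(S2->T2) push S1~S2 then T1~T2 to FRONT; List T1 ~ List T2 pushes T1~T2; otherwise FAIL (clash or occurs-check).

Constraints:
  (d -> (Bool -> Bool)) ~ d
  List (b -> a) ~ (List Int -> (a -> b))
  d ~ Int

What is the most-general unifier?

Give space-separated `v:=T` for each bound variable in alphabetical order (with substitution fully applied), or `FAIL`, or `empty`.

Answer: FAIL

Derivation:
step 1: unify (d -> (Bool -> Bool)) ~ d  [subst: {-} | 2 pending]
  occurs-check fail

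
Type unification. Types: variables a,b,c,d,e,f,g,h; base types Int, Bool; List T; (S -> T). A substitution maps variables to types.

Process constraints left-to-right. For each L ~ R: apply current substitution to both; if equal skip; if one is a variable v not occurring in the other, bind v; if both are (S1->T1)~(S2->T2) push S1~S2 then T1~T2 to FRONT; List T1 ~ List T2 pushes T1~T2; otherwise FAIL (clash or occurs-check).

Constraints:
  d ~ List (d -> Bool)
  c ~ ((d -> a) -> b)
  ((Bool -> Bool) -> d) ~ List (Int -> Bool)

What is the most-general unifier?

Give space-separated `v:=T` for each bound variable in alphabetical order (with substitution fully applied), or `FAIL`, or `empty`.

step 1: unify d ~ List (d -> Bool)  [subst: {-} | 2 pending]
  occurs-check fail: d in List (d -> Bool)

Answer: FAIL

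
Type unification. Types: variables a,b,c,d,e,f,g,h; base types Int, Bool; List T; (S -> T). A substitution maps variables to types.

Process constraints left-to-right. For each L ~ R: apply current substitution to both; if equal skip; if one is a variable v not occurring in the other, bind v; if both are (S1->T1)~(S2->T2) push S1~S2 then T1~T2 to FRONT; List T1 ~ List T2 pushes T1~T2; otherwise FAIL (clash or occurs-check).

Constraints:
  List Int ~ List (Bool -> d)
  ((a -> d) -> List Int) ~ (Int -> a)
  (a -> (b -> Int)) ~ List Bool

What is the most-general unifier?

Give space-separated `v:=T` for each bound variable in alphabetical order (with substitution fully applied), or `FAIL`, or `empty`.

step 1: unify List Int ~ List (Bool -> d)  [subst: {-} | 2 pending]
  -> decompose List: push Int~(Bool -> d)
step 2: unify Int ~ (Bool -> d)  [subst: {-} | 2 pending]
  clash: Int vs (Bool -> d)

Answer: FAIL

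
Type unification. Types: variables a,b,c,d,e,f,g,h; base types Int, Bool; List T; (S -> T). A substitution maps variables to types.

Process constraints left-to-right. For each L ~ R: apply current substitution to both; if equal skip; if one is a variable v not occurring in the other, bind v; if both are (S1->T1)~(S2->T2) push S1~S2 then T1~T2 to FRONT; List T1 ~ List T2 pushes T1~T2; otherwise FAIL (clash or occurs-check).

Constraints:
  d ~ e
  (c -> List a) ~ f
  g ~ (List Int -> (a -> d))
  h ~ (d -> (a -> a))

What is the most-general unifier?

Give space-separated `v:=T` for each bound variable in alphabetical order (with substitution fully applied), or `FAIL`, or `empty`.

step 1: unify d ~ e  [subst: {-} | 3 pending]
  bind d := e
step 2: unify (c -> List a) ~ f  [subst: {d:=e} | 2 pending]
  bind f := (c -> List a)
step 3: unify g ~ (List Int -> (a -> e))  [subst: {d:=e, f:=(c -> List a)} | 1 pending]
  bind g := (List Int -> (a -> e))
step 4: unify h ~ (e -> (a -> a))  [subst: {d:=e, f:=(c -> List a), g:=(List Int -> (a -> e))} | 0 pending]
  bind h := (e -> (a -> a))

Answer: d:=e f:=(c -> List a) g:=(List Int -> (a -> e)) h:=(e -> (a -> a))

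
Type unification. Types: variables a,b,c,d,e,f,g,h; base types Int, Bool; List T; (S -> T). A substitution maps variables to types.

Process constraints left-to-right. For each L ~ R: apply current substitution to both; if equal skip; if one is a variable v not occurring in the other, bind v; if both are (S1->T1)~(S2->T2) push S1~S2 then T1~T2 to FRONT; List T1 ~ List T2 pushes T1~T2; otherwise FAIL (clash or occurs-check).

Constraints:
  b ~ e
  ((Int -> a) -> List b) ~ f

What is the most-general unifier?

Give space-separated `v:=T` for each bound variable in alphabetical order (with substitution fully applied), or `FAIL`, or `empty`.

Answer: b:=e f:=((Int -> a) -> List e)

Derivation:
step 1: unify b ~ e  [subst: {-} | 1 pending]
  bind b := e
step 2: unify ((Int -> a) -> List e) ~ f  [subst: {b:=e} | 0 pending]
  bind f := ((Int -> a) -> List e)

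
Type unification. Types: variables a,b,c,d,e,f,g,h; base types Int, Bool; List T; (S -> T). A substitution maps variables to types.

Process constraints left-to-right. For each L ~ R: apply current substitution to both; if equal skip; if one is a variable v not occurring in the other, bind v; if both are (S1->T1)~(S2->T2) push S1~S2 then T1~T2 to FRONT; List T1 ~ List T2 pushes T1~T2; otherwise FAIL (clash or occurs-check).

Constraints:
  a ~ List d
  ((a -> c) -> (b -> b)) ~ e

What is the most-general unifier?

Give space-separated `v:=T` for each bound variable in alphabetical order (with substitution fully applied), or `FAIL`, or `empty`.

step 1: unify a ~ List d  [subst: {-} | 1 pending]
  bind a := List d
step 2: unify ((List d -> c) -> (b -> b)) ~ e  [subst: {a:=List d} | 0 pending]
  bind e := ((List d -> c) -> (b -> b))

Answer: a:=List d e:=((List d -> c) -> (b -> b))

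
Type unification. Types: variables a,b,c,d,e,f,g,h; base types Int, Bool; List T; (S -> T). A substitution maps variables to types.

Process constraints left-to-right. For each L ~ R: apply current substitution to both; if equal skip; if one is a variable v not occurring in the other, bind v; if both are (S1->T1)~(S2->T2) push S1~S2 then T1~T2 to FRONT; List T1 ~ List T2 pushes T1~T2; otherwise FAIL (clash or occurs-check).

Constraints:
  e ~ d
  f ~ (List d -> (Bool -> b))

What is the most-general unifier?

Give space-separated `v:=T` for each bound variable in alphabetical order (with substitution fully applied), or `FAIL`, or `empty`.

Answer: e:=d f:=(List d -> (Bool -> b))

Derivation:
step 1: unify e ~ d  [subst: {-} | 1 pending]
  bind e := d
step 2: unify f ~ (List d -> (Bool -> b))  [subst: {e:=d} | 0 pending]
  bind f := (List d -> (Bool -> b))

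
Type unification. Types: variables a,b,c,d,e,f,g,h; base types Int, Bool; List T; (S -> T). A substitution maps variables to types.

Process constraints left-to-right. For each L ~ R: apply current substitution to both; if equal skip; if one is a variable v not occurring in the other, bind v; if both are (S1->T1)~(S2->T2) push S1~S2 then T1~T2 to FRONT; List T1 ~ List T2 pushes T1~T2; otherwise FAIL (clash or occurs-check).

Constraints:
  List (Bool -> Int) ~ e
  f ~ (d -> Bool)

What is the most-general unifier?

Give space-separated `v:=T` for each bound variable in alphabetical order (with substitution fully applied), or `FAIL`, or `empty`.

step 1: unify List (Bool -> Int) ~ e  [subst: {-} | 1 pending]
  bind e := List (Bool -> Int)
step 2: unify f ~ (d -> Bool)  [subst: {e:=List (Bool -> Int)} | 0 pending]
  bind f := (d -> Bool)

Answer: e:=List (Bool -> Int) f:=(d -> Bool)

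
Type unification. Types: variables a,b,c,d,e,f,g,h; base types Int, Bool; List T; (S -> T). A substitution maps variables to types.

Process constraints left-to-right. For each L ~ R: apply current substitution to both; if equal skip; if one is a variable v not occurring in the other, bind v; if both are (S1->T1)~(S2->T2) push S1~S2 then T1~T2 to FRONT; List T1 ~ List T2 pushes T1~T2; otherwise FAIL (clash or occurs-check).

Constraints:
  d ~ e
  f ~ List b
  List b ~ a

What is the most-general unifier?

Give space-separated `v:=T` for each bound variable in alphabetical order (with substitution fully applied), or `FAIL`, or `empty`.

step 1: unify d ~ e  [subst: {-} | 2 pending]
  bind d := e
step 2: unify f ~ List b  [subst: {d:=e} | 1 pending]
  bind f := List b
step 3: unify List b ~ a  [subst: {d:=e, f:=List b} | 0 pending]
  bind a := List b

Answer: a:=List b d:=e f:=List b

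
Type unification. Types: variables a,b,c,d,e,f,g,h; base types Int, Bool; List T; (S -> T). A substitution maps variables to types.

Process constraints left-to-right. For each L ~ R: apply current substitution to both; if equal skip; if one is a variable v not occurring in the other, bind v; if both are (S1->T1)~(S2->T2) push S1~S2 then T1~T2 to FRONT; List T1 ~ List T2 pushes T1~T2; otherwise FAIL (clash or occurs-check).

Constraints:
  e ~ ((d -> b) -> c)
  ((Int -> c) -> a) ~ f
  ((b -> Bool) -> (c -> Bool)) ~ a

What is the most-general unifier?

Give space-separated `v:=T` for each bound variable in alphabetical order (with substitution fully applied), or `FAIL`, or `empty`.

Answer: a:=((b -> Bool) -> (c -> Bool)) e:=((d -> b) -> c) f:=((Int -> c) -> ((b -> Bool) -> (c -> Bool)))

Derivation:
step 1: unify e ~ ((d -> b) -> c)  [subst: {-} | 2 pending]
  bind e := ((d -> b) -> c)
step 2: unify ((Int -> c) -> a) ~ f  [subst: {e:=((d -> b) -> c)} | 1 pending]
  bind f := ((Int -> c) -> a)
step 3: unify ((b -> Bool) -> (c -> Bool)) ~ a  [subst: {e:=((d -> b) -> c), f:=((Int -> c) -> a)} | 0 pending]
  bind a := ((b -> Bool) -> (c -> Bool))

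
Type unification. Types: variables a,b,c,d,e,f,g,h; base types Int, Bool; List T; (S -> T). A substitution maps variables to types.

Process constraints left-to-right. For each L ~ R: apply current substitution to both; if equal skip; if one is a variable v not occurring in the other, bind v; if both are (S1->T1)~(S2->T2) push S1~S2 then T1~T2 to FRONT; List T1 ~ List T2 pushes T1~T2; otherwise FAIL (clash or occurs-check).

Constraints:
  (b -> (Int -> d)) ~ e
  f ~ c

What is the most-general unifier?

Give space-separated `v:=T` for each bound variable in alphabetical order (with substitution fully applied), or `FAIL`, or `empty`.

step 1: unify (b -> (Int -> d)) ~ e  [subst: {-} | 1 pending]
  bind e := (b -> (Int -> d))
step 2: unify f ~ c  [subst: {e:=(b -> (Int -> d))} | 0 pending]
  bind f := c

Answer: e:=(b -> (Int -> d)) f:=c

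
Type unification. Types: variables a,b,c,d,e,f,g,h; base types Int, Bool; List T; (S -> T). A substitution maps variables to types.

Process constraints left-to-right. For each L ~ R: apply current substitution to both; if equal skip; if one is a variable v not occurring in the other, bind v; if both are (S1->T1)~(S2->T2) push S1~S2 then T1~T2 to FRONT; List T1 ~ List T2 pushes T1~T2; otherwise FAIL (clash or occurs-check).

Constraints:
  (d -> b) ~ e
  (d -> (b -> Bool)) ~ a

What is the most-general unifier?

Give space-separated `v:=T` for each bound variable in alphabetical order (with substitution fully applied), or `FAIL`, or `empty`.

Answer: a:=(d -> (b -> Bool)) e:=(d -> b)

Derivation:
step 1: unify (d -> b) ~ e  [subst: {-} | 1 pending]
  bind e := (d -> b)
step 2: unify (d -> (b -> Bool)) ~ a  [subst: {e:=(d -> b)} | 0 pending]
  bind a := (d -> (b -> Bool))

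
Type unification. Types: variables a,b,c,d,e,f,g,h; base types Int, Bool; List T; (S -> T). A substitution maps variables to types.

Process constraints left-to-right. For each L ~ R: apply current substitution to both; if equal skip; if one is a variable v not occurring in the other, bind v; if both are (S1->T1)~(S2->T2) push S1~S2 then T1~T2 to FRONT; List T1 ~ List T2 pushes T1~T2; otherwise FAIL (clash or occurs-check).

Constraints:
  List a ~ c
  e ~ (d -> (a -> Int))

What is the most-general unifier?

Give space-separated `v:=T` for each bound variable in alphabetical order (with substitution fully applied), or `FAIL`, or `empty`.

step 1: unify List a ~ c  [subst: {-} | 1 pending]
  bind c := List a
step 2: unify e ~ (d -> (a -> Int))  [subst: {c:=List a} | 0 pending]
  bind e := (d -> (a -> Int))

Answer: c:=List a e:=(d -> (a -> Int))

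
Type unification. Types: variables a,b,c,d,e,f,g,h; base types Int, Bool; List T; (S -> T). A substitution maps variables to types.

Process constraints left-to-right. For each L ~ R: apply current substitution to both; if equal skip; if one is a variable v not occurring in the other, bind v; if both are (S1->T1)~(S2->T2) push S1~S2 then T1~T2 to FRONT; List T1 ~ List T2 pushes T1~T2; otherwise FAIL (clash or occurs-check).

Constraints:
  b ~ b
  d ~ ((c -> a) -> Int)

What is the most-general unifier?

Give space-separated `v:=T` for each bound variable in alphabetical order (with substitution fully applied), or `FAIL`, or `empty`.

Answer: d:=((c -> a) -> Int)

Derivation:
step 1: unify b ~ b  [subst: {-} | 1 pending]
  -> identical, skip
step 2: unify d ~ ((c -> a) -> Int)  [subst: {-} | 0 pending]
  bind d := ((c -> a) -> Int)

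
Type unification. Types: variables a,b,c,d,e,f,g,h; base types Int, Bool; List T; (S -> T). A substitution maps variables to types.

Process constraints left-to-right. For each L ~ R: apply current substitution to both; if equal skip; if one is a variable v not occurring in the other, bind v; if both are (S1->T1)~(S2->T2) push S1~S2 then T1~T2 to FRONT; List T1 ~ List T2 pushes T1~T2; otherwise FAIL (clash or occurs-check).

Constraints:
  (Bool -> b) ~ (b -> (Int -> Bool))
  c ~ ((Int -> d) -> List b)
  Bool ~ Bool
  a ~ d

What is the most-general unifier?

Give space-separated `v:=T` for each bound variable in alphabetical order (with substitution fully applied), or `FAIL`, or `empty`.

step 1: unify (Bool -> b) ~ (b -> (Int -> Bool))  [subst: {-} | 3 pending]
  -> decompose arrow: push Bool~b, b~(Int -> Bool)
step 2: unify Bool ~ b  [subst: {-} | 4 pending]
  bind b := Bool
step 3: unify Bool ~ (Int -> Bool)  [subst: {b:=Bool} | 3 pending]
  clash: Bool vs (Int -> Bool)

Answer: FAIL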